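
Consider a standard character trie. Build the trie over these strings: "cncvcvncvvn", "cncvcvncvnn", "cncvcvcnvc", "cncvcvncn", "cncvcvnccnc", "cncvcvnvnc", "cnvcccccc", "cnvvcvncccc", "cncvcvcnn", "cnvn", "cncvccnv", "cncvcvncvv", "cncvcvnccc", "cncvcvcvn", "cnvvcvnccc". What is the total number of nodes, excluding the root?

Insert word by word; a character creates a node only if that edge doesn't already exist:
  "cncvcvncvvn" → 11 new (c, n, c, v, c, v, n, c, v, v, n)
  "cncvcvncvnn" → prefix "cncvcvncv" already present; 2 new (n, n)
  "cncvcvcnvc" → prefix "cncvcv" already present; 4 new (c, n, v, c)
  "cncvcvncn" → prefix "cncvcvnc" already present; 1 new (n)
  "cncvcvnccnc" → prefix "cncvcvnc" already present; 3 new (c, n, c)
  "cncvcvnvnc" → prefix "cncvcvn" already present; 3 new (v, n, c)
  "cnvcccccc" → prefix "cn" already present; 7 new (v, c, c, c, c, c, c)
  "cnvvcvncccc" → prefix "cnv" already present; 8 new (v, c, v, n, c, c, c, c)
  "cncvcvcnn" → prefix "cncvcvcn" already present; 1 new (n)
  "cnvn" → prefix "cnv" already present; 1 new (n)
  "cncvccnv" → prefix "cncvc" already present; 3 new (c, n, v)
  "cncvcvncvv" → prefix "cncvcvncvv" already present; 0 new (none)
  "cncvcvnccc" → prefix "cncvcvncc" already present; 1 new (c)
  "cncvcvcvn" → prefix "cncvcvc" already present; 2 new (v, n)
  "cnvvcvnccc" → prefix "cnvvcvnccc" already present; 0 new (none)
Total nodes = 11 + 2 + 4 + 1 + 3 + 3 + 7 + 8 + 1 + 1 + 3 + 0 + 1 + 2 + 0 = 47

47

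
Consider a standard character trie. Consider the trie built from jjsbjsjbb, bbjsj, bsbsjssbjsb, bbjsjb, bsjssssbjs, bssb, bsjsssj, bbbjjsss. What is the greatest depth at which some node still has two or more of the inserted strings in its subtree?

Look for the deepest trie node that still has at least two words in its subtree.
"bsjsssj" and "bsjssssbjs" agree on "bsjsss" (6 characters) before diverging; nothing deeper is shared.
Longest shared-prefix length: 6

6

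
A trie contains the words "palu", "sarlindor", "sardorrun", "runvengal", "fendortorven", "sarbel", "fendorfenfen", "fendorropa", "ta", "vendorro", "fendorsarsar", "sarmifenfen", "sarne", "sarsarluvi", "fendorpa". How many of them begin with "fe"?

5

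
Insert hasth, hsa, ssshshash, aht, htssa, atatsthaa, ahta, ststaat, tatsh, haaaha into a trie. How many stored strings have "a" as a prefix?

Traverse to the node for "a", then collect every word in that subtree.
Words under "a": aht, ahta, atatsthaa
Count: 3

3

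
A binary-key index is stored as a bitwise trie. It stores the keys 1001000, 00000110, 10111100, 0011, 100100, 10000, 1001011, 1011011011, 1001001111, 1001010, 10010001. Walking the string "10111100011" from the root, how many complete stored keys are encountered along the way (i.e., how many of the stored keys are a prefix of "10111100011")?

Traverse "10111100011" character by character; count nodes along the way that are marked as word ends.
Prefixes of the query that are stored words: "10111100"
Count: 1

1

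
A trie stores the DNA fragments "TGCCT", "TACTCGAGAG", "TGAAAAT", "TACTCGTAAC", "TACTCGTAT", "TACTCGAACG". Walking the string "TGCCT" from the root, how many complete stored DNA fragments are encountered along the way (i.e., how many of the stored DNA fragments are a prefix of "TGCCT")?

Check each prefix of "TGCCT" against the stored set — each match is an end-marker on the path.
Prefixes of the query that are stored words: "TGCCT"
Count: 1

1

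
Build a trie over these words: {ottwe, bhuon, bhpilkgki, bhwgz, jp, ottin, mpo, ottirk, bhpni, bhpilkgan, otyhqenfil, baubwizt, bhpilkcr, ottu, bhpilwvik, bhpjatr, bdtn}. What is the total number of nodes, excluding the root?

For each word, the new-node count is its length minus the longest prefix already in the trie:
  "ottwe" → 5 new (o, t, t, w, e)
  "bhuon" → 5 new (b, h, u, o, n)
  "bhpilkgki" → prefix "bh" already present; 7 new (p, i, l, k, g, k, i)
  "bhwgz" → prefix "bh" already present; 3 new (w, g, z)
  "jp" → 2 new (j, p)
  "ottin" → prefix "ott" already present; 2 new (i, n)
  "mpo" → 3 new (m, p, o)
  "ottirk" → prefix "otti" already present; 2 new (r, k)
  "bhpni" → prefix "bhp" already present; 2 new (n, i)
  "bhpilkgan" → prefix "bhpilkg" already present; 2 new (a, n)
  "otyhqenfil" → prefix "ot" already present; 8 new (y, h, q, e, n, f, i, l)
  "baubwizt" → prefix "b" already present; 7 new (a, u, b, w, i, z, t)
  "bhpilkcr" → prefix "bhpilk" already present; 2 new (c, r)
  "ottu" → prefix "ott" already present; 1 new (u)
  "bhpilwvik" → prefix "bhpil" already present; 4 new (w, v, i, k)
  "bhpjatr" → prefix "bhp" already present; 4 new (j, a, t, r)
  "bdtn" → prefix "b" already present; 3 new (d, t, n)
Total nodes = 5 + 5 + 7 + 3 + 2 + 2 + 3 + 2 + 2 + 2 + 8 + 7 + 2 + 1 + 4 + 4 + 3 = 62

62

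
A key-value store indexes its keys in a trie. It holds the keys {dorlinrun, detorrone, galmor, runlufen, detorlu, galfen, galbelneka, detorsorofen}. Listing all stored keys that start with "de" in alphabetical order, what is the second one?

detorrone

DFS of the "de" subtree visits, in order: "detorlu", "detorrone", "detorsorofen"
Position 2: detorrone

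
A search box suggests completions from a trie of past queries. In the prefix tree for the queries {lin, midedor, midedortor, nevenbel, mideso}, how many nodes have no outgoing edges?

4

A leaf is a node with no children — equivalently, the end of a word that is not a proper prefix of any other stored word.
Those words: "lin", "midedortor", "mideso", "nevenbel"
Leaf count: 4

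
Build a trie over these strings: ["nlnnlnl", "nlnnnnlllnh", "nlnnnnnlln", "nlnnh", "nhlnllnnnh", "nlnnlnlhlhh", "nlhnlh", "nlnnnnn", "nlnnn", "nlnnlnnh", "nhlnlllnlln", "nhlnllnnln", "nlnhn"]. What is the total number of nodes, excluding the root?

Count nodes per top-level branch (shared prefixes stored once):
  'n'-branch (nhlnlllnlln, nhlnllnnln, nhlnllnnnh, nlhnlh, nlnhn, nlnnh, nlnnlnl, nlnnlnlhlhh, nlnnlnnh, nlnnn, nlnnnnlllnh, nlnnnnn, nlnnnnnlln): 47 nodes
Sum: 47

47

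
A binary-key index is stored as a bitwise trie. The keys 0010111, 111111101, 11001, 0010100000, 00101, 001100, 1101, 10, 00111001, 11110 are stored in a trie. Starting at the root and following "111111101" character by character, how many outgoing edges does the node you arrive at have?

0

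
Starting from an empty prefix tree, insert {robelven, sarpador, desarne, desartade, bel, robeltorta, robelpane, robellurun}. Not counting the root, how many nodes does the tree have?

For each word, the new-node count is its length minus the longest prefix already in the trie:
  "robelven" → 8 new (r, o, b, e, l, v, e, n)
  "sarpador" → 8 new (s, a, r, p, a, d, o, r)
  "desarne" → 7 new (d, e, s, a, r, n, e)
  "desartade" → prefix "desar" already present; 4 new (t, a, d, e)
  "bel" → 3 new (b, e, l)
  "robeltorta" → prefix "robel" already present; 5 new (t, o, r, t, a)
  "robelpane" → prefix "robel" already present; 4 new (p, a, n, e)
  "robellurun" → prefix "robel" already present; 5 new (l, u, r, u, n)
Total nodes = 8 + 8 + 7 + 4 + 3 + 5 + 4 + 5 = 44

44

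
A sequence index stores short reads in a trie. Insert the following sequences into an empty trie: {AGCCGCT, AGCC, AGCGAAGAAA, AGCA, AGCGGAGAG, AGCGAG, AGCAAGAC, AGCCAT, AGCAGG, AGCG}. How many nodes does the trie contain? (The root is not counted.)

Insert word by word; a character creates a node only if that edge doesn't already exist:
  "AGCCGCT" → 7 new (A, G, C, C, G, C, T)
  "AGCC" → prefix "AGCC" already present; 0 new (none)
  "AGCGAAGAAA" → prefix "AGC" already present; 7 new (G, A, A, G, A, A, A)
  "AGCA" → prefix "AGC" already present; 1 new (A)
  "AGCGGAGAG" → prefix "AGCG" already present; 5 new (G, A, G, A, G)
  "AGCGAG" → prefix "AGCGA" already present; 1 new (G)
  "AGCAAGAC" → prefix "AGCA" already present; 4 new (A, G, A, C)
  "AGCCAT" → prefix "AGCC" already present; 2 new (A, T)
  "AGCAGG" → prefix "AGCA" already present; 2 new (G, G)
  "AGCG" → prefix "AGCG" already present; 0 new (none)
Total nodes = 7 + 0 + 7 + 1 + 5 + 1 + 4 + 2 + 2 + 0 = 29

29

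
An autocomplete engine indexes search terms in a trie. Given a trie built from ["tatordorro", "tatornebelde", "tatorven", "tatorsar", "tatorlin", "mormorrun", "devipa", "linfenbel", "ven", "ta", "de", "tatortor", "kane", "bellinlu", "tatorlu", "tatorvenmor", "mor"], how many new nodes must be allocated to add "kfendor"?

6

Walking "kfendor" from the root, the first 1 characters ("k") follow existing edges; "f" is the first miss.
New nodes needed: |"kfendor"| − 1 = 7 − 1 = 6.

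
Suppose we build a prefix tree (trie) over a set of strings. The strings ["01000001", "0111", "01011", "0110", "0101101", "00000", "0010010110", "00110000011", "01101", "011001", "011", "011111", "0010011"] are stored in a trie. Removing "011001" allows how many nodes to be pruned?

2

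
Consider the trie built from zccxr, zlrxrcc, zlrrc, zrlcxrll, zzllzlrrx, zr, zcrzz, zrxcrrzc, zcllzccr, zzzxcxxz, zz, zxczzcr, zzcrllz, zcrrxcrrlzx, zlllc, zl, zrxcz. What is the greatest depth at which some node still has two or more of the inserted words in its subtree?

4

The deepest shared node is where two words last agree before diverging.
"zrxcrrzc" and "zrxcz" agree on "zrxc" (4 characters) before diverging; nothing deeper is shared.
Longest shared-prefix length: 4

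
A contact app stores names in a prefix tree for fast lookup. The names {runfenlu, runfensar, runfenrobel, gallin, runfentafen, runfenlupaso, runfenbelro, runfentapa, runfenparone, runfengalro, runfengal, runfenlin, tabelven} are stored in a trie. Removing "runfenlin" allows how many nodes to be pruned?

2

After clearing the end-marker at "runfenlin", prune upward until reaching a node still needed by another word.
The suffix "in" (2 nodes) is used only by "runfenlin"; the node for "runfenl" still has the child "u", so pruning stops there.
Nodes removed: 2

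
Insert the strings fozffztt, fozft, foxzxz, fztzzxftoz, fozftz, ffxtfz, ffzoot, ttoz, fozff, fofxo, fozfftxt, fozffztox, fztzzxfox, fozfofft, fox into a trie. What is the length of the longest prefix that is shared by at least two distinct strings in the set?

7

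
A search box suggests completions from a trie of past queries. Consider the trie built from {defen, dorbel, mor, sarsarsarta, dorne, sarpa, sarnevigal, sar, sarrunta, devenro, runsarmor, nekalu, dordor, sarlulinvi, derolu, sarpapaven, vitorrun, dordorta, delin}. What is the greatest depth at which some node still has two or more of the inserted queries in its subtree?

6

Equivalently: take the maximum, over all pairs, of their longest common prefix length.
e.g. "dordor" and "dordorta" share the prefix "dordor" of length 6; no pair shares a longer one.
Longest shared-prefix length: 6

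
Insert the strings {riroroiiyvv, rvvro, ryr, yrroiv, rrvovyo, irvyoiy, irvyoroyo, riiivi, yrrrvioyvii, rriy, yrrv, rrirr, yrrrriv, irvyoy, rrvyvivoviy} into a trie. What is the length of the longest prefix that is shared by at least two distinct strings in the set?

5

The deepest shared node is where two words last agree before diverging.
e.g. "irvyoiy" and "irvyoroyo" share the prefix "irvyo" of length 5; no pair shares a longer one.
Longest shared-prefix length: 5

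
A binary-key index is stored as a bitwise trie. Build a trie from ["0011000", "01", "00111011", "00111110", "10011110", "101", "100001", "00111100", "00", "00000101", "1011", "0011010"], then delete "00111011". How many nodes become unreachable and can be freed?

After clearing the end-marker at "00111011", prune upward until reaching a node still needed by another word.
The suffix "011" (3 nodes) is used only by "00111011"; the node for "00111" still has the child "1", so pruning stops there.
Nodes removed: 3

3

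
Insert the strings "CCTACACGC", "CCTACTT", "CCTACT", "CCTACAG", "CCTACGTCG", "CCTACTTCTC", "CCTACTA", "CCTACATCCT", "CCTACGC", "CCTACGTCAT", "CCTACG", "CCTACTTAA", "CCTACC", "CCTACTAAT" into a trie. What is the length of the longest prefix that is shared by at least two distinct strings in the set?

8

Equivalently: take the maximum, over all pairs, of their longest common prefix length.
e.g. "CCTACGTCAT" and "CCTACGTCG" share the prefix "CCTACGTC" of length 8; no pair shares a longer one.
Longest shared-prefix length: 8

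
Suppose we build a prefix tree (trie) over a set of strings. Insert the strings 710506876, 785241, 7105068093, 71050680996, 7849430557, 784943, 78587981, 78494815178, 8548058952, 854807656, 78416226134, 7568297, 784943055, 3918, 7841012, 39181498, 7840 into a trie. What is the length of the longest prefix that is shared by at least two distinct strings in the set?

Look for the deepest trie node that still has at least two words in its subtree.
e.g. "7105068093" and "71050680996" share the prefix "710506809" of length 9; no pair shares a longer one.
Longest shared-prefix length: 9

9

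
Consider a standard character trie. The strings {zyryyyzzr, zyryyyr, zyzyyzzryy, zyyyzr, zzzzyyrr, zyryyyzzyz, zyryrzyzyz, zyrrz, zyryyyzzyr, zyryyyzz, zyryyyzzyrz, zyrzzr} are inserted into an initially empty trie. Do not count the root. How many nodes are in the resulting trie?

44

Trace insertions, counting only characters that open a new branch:
  "zyryyyzzr" → 9 new (z, y, r, y, y, y, z, z, r)
  "zyryyyr" → prefix "zyryyy" already present; 1 new (r)
  "zyzyyzzryy" → prefix "zy" already present; 8 new (z, y, y, z, z, r, y, y)
  "zyyyzr" → prefix "zy" already present; 4 new (y, y, z, r)
  "zzzzyyrr" → prefix "z" already present; 7 new (z, z, z, y, y, r, r)
  "zyryyyzzyz" → prefix "zyryyyzz" already present; 2 new (y, z)
  "zyryrzyzyz" → prefix "zyry" already present; 6 new (r, z, y, z, y, z)
  "zyrrz" → prefix "zyr" already present; 2 new (r, z)
  "zyryyyzzyr" → prefix "zyryyyzzy" already present; 1 new (r)
  "zyryyyzz" → prefix "zyryyyzz" already present; 0 new (none)
  "zyryyyzzyrz" → prefix "zyryyyzzyr" already present; 1 new (z)
  "zyrzzr" → prefix "zyr" already present; 3 new (z, z, r)
Total nodes = 9 + 1 + 8 + 4 + 7 + 2 + 6 + 2 + 1 + 0 + 1 + 3 = 44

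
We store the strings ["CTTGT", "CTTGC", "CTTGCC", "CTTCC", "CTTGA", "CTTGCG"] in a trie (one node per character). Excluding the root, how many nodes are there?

Insert word by word; a character creates a node only if that edge doesn't already exist:
  "CTTGT" → 5 new (C, T, T, G, T)
  "CTTGC" → prefix "CTTG" already present; 1 new (C)
  "CTTGCC" → prefix "CTTGC" already present; 1 new (C)
  "CTTCC" → prefix "CTT" already present; 2 new (C, C)
  "CTTGA" → prefix "CTTG" already present; 1 new (A)
  "CTTGCG" → prefix "CTTGC" already present; 1 new (G)
Total nodes = 5 + 1 + 1 + 2 + 1 + 1 = 11

11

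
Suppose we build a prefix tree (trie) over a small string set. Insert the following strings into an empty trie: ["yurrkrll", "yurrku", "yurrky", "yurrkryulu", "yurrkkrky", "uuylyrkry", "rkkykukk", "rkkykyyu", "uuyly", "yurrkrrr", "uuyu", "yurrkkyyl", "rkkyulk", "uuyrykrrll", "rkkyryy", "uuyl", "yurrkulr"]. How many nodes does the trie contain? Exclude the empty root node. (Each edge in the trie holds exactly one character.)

59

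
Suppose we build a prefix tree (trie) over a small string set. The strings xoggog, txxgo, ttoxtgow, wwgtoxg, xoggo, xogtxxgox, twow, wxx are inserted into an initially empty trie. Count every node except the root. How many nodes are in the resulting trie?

Count nodes per top-level branch (shared prefixes stored once):
  't'-branch (ttoxtgow, twow, txxgo): 15 nodes
  'w'-branch (wwgtoxg, wxx): 9 nodes
  'x'-branch (xoggo, xoggog, xogtxxgox): 12 nodes
Sum: 36

36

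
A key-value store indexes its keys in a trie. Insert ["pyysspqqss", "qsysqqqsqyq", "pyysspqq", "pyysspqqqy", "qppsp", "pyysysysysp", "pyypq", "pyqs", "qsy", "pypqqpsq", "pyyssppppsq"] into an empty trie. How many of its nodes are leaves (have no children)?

9

A leaf is a node with no children — equivalently, the end of a word that is not a proper prefix of any other stored word.
Those words: "pypqqpsq", "pyqs", "pyypq", "pyyssppppsq", "pyysspqqqy", "pyysspqqss", "pyysysysysp", "qppsp", "qsysqqqsqyq"
Leaf count: 9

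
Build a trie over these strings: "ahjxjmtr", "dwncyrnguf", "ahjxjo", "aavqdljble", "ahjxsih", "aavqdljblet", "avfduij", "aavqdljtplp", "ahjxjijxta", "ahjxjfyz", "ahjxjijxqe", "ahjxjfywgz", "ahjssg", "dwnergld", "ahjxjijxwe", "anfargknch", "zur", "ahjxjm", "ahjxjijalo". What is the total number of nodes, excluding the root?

Insert word by word; a character creates a node only if that edge doesn't already exist:
  "ahjxjmtr" → 8 new (a, h, j, x, j, m, t, r)
  "dwncyrnguf" → 10 new (d, w, n, c, y, r, n, g, u, f)
  "ahjxjo" → prefix "ahjxj" already present; 1 new (o)
  "aavqdljble" → prefix "a" already present; 9 new (a, v, q, d, l, j, b, l, e)
  "ahjxsih" → prefix "ahjx" already present; 3 new (s, i, h)
  "aavqdljblet" → prefix "aavqdljble" already present; 1 new (t)
  "avfduij" → prefix "a" already present; 6 new (v, f, d, u, i, j)
  "aavqdljtplp" → prefix "aavqdlj" already present; 4 new (t, p, l, p)
  "ahjxjijxta" → prefix "ahjxj" already present; 5 new (i, j, x, t, a)
  "ahjxjfyz" → prefix "ahjxj" already present; 3 new (f, y, z)
  "ahjxjijxqe" → prefix "ahjxjijx" already present; 2 new (q, e)
  "ahjxjfywgz" → prefix "ahjxjfy" already present; 3 new (w, g, z)
  "ahjssg" → prefix "ahj" already present; 3 new (s, s, g)
  "dwnergld" → prefix "dwn" already present; 5 new (e, r, g, l, d)
  "ahjxjijxwe" → prefix "ahjxjijx" already present; 2 new (w, e)
  "anfargknch" → prefix "a" already present; 9 new (n, f, a, r, g, k, n, c, h)
  "zur" → 3 new (z, u, r)
  "ahjxjm" → prefix "ahjxjm" already present; 0 new (none)
  "ahjxjijalo" → prefix "ahjxjij" already present; 3 new (a, l, o)
Total nodes = 8 + 10 + 1 + 9 + 3 + 1 + 6 + 4 + 5 + 3 + 2 + 3 + 3 + 5 + 2 + 9 + 3 + 0 + 3 = 80

80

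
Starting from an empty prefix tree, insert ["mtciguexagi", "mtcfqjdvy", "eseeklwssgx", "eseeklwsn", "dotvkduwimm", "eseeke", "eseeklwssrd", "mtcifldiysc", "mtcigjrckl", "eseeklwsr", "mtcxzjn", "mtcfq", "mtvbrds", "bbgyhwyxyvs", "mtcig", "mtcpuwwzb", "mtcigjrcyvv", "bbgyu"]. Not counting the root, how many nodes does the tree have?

86

Trace insertions, counting only characters that open a new branch:
  "mtciguexagi" → 11 new (m, t, c, i, g, u, e, x, a, g, i)
  "mtcfqjdvy" → prefix "mtc" already present; 6 new (f, q, j, d, v, y)
  "eseeklwssgx" → 11 new (e, s, e, e, k, l, w, s, s, g, x)
  "eseeklwsn" → prefix "eseeklws" already present; 1 new (n)
  "dotvkduwimm" → 11 new (d, o, t, v, k, d, u, w, i, m, m)
  "eseeke" → prefix "eseek" already present; 1 new (e)
  "eseeklwssrd" → prefix "eseeklwss" already present; 2 new (r, d)
  "mtcifldiysc" → prefix "mtci" already present; 7 new (f, l, d, i, y, s, c)
  "mtcigjrckl" → prefix "mtcig" already present; 5 new (j, r, c, k, l)
  "eseeklwsr" → prefix "eseeklws" already present; 1 new (r)
  "mtcxzjn" → prefix "mtc" already present; 4 new (x, z, j, n)
  "mtcfq" → prefix "mtcfq" already present; 0 new (none)
  "mtvbrds" → prefix "mt" already present; 5 new (v, b, r, d, s)
  "bbgyhwyxyvs" → 11 new (b, b, g, y, h, w, y, x, y, v, s)
  "mtcig" → prefix "mtcig" already present; 0 new (none)
  "mtcpuwwzb" → prefix "mtc" already present; 6 new (p, u, w, w, z, b)
  "mtcigjrcyvv" → prefix "mtcigjrc" already present; 3 new (y, v, v)
  "bbgyu" → prefix "bbgy" already present; 1 new (u)
Total nodes = 11 + 6 + 11 + 1 + 11 + 1 + 2 + 7 + 5 + 1 + 4 + 0 + 5 + 11 + 0 + 6 + 3 + 1 = 86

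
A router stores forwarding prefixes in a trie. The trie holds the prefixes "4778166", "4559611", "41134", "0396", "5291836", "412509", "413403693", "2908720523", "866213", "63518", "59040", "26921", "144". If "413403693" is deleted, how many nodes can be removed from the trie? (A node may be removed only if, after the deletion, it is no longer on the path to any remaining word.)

7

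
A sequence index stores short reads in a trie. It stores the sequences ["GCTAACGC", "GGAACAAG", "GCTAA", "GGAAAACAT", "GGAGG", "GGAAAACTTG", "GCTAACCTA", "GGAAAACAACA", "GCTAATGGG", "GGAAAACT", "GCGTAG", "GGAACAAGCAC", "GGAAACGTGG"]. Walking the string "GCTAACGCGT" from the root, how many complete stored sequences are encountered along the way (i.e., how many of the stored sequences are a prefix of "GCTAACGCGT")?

2

Walk "GCTAACGCGT" from the root; an end-of-word marker is hit whenever a stored word is a prefix of "GCTAACGCGT".
Prefixes of the query that are stored words: "GCTAA", "GCTAACGC"
Count: 2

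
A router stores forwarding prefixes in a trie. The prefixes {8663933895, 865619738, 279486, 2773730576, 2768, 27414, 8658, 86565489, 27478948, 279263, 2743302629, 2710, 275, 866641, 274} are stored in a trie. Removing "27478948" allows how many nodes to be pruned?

Walk "27478948" from the leaf back toward the root, removing each node that no remaining word uses.
The suffix "78948" (5 nodes) is used only by "27478948"; the node for "274" still has the child "1", so pruning stops there.
Nodes removed: 5

5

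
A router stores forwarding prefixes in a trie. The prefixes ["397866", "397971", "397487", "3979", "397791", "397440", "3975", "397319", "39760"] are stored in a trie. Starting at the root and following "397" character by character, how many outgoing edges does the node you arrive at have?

7

Follow the path "397" to its node, then look at its outgoing edges.
Distinct next characters after "397": 3, 4, 5, 6, 7, 8, 9.
That node has 7 child edges.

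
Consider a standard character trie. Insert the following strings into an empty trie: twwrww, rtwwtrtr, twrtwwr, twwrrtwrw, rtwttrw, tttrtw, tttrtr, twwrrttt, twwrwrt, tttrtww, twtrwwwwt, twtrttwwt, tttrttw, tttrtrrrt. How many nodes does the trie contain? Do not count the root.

For each word, the new-node count is its length minus the longest prefix already in the trie:
  "twwrww" → 6 new (t, w, w, r, w, w)
  "rtwwtrtr" → 8 new (r, t, w, w, t, r, t, r)
  "twrtwwr" → prefix "tw" already present; 5 new (r, t, w, w, r)
  "twwrrtwrw" → prefix "twwr" already present; 5 new (r, t, w, r, w)
  "rtwttrw" → prefix "rtw" already present; 4 new (t, t, r, w)
  "tttrtw" → prefix "t" already present; 5 new (t, t, r, t, w)
  "tttrtr" → prefix "tttrt" already present; 1 new (r)
  "twwrrttt" → prefix "twwrrt" already present; 2 new (t, t)
  "twwrwrt" → prefix "twwrw" already present; 2 new (r, t)
  "tttrtww" → prefix "tttrtw" already present; 1 new (w)
  "twtrwwwwt" → prefix "tw" already present; 7 new (t, r, w, w, w, w, t)
  "twtrttwwt" → prefix "twtr" already present; 5 new (t, t, w, w, t)
  "tttrttw" → prefix "tttrt" already present; 2 new (t, w)
  "tttrtrrrt" → prefix "tttrtr" already present; 3 new (r, r, t)
Total nodes = 6 + 8 + 5 + 5 + 4 + 5 + 1 + 2 + 2 + 1 + 7 + 5 + 2 + 3 = 56

56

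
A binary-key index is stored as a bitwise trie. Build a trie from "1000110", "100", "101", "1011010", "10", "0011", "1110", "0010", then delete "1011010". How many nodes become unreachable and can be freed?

4

Walk "1011010" from the leaf back toward the root, removing each node that no remaining word uses.
The suffix "1010" (4 nodes) is used only by "1011010"; "101" is itself a stored word, so pruning stops there.
Nodes removed: 4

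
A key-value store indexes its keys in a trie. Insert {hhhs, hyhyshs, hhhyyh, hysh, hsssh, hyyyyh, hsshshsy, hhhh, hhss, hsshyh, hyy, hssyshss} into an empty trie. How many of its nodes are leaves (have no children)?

11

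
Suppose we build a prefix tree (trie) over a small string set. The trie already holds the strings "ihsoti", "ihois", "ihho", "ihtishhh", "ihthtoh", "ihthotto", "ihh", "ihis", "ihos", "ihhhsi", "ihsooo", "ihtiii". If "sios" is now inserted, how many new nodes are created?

No existing word starts with "s", so every character of "sios" needs a new node.
4 − 0 = 4 new nodes.

4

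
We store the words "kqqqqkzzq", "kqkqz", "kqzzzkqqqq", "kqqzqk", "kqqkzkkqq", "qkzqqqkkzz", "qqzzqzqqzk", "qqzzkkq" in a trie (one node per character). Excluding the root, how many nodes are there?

51

Count nodes per top-level branch (shared prefixes stored once):
  'k'-branch (kqkqz, kqqkzkkqq, kqqqqkzzq, kqqzqk, kqzzzkqqqq): 29 nodes
  'q'-branch (qkzqqqkkzz, qqzzkkq, qqzzqzqqzk): 22 nodes
Sum: 51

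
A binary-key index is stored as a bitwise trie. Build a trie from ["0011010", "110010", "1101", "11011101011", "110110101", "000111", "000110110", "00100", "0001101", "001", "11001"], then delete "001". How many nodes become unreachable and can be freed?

0

A node on "001"'s path can go only if nothing else ends at it or branches off below it.
Every node on "001" is still needed (e.g. by "0011010"), so nothing is freed.
Nodes removed: 0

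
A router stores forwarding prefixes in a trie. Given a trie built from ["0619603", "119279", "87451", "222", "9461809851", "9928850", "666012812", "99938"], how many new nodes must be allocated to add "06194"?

1

The longest prefix of "06194" already in the trie is "0619" (length 4).
New nodes needed: |"06194"| − 4 = 5 − 4 = 1.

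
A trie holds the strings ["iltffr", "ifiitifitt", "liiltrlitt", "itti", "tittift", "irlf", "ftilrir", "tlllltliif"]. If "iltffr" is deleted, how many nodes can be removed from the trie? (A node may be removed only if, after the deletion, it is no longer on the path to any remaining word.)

After clearing the end-marker at "iltffr", prune upward until reaching a node still needed by another word.
The suffix "ltffr" (5 nodes) is used only by "iltffr"; the node for "i" still has the child "f", so pruning stops there.
Nodes removed: 5

5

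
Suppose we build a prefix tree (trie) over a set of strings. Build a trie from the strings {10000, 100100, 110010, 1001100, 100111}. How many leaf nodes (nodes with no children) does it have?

A leaf is a node with no children — equivalently, the end of a word that is not a proper prefix of any other stored word.
Those words: "10000", "100100", "1001100", "100111", "110010"
Leaf count: 5

5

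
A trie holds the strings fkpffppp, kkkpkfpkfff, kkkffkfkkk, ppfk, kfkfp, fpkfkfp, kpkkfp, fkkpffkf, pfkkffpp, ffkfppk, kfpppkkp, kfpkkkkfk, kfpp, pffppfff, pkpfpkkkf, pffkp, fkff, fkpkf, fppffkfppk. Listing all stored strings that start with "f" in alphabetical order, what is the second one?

fkff

Filter for "f…" and sort: "ffkfppk", "fkff", "fkkpffkf", "fkpffppp", "fkpkf", "fpkfkfp", "fppffkfppk"
The 2nd is fkff.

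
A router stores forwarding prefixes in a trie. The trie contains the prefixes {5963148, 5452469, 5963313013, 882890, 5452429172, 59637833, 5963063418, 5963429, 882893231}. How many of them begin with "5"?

7

Filter for entries beginning with "5":
Matches: "5452429172", "5452469", "5963063418", "5963148", "5963313013", "5963429", "59637833"
Count: 7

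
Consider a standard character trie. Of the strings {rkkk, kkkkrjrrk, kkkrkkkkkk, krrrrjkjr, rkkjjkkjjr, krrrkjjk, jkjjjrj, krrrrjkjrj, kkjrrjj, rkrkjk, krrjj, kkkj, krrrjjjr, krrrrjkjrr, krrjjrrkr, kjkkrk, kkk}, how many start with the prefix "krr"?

Traverse to the node for "krr", then collect every word in that subtree.
Words under "krr": krrjj, krrjjrrkr, krrrjjjr, krrrkjjk, krrrrjkjr, krrrrjkjrj, krrrrjkjrr
Count: 7

7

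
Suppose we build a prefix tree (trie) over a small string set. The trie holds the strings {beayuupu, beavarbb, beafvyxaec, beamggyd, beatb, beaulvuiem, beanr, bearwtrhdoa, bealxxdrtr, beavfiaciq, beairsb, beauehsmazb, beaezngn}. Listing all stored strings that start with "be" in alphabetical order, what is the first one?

beaezngn

DFS of the "be" subtree visits, in order: "beaezngn", "beafvyxaec", "beairsb", "bealxxdrtr", "beamggyd", "beanr", "bearwtrhdoa", "beatb", "beauehsmazb", "beaulvuiem", "beavarbb", "beavfiaciq", "beayuupu"
Position 1: beaezngn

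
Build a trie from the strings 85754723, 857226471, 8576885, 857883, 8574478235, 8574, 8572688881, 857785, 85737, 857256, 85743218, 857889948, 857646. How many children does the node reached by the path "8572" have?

3

Follow the path "8572" to its node, then look at its outgoing edges.
Distinct next characters after "8572": 2, 5, 6.
That node has 3 child edges.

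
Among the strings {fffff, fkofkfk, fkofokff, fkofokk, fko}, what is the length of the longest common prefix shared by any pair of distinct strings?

6

The deepest shared node is where two words last agree before diverging.
e.g. "fkofokff" and "fkofokk" share the prefix "fkofok" of length 6; no pair shares a longer one.
Longest shared-prefix length: 6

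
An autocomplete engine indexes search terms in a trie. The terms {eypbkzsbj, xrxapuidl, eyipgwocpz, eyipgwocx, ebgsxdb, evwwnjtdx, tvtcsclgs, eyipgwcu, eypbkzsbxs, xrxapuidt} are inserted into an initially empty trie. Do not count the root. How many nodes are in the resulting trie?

55

Trace insertions, counting only characters that open a new branch:
  "eypbkzsbj" → 9 new (e, y, p, b, k, z, s, b, j)
  "xrxapuidl" → 9 new (x, r, x, a, p, u, i, d, l)
  "eyipgwocpz" → prefix "ey" already present; 8 new (i, p, g, w, o, c, p, z)
  "eyipgwocx" → prefix "eyipgwoc" already present; 1 new (x)
  "ebgsxdb" → prefix "e" already present; 6 new (b, g, s, x, d, b)
  "evwwnjtdx" → prefix "e" already present; 8 new (v, w, w, n, j, t, d, x)
  "tvtcsclgs" → 9 new (t, v, t, c, s, c, l, g, s)
  "eyipgwcu" → prefix "eyipgw" already present; 2 new (c, u)
  "eypbkzsbxs" → prefix "eypbkzsb" already present; 2 new (x, s)
  "xrxapuidt" → prefix "xrxapuid" already present; 1 new (t)
Total nodes = 9 + 9 + 8 + 1 + 6 + 8 + 9 + 2 + 2 + 1 = 55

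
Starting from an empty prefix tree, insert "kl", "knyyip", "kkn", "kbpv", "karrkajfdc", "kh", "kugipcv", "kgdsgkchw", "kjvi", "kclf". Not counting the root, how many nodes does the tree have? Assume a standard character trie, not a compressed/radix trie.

42

Insert word by word; a character creates a node only if that edge doesn't already exist:
  "kl" → 2 new (k, l)
  "knyyip" → prefix "k" already present; 5 new (n, y, y, i, p)
  "kkn" → prefix "k" already present; 2 new (k, n)
  "kbpv" → prefix "k" already present; 3 new (b, p, v)
  "karrkajfdc" → prefix "k" already present; 9 new (a, r, r, k, a, j, f, d, c)
  "kh" → prefix "k" already present; 1 new (h)
  "kugipcv" → prefix "k" already present; 6 new (u, g, i, p, c, v)
  "kgdsgkchw" → prefix "k" already present; 8 new (g, d, s, g, k, c, h, w)
  "kjvi" → prefix "k" already present; 3 new (j, v, i)
  "kclf" → prefix "k" already present; 3 new (c, l, f)
Total nodes = 2 + 5 + 2 + 3 + 9 + 1 + 6 + 8 + 3 + 3 = 42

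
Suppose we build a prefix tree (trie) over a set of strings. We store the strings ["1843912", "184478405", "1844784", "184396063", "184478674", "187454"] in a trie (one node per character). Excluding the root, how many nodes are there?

24

For each word, the new-node count is its length minus the longest prefix already in the trie:
  "1843912" → 7 new (1, 8, 4, 3, 9, 1, 2)
  "184478405" → prefix "184" already present; 6 new (4, 7, 8, 4, 0, 5)
  "1844784" → prefix "1844784" already present; 0 new (none)
  "184396063" → prefix "18439" already present; 4 new (6, 0, 6, 3)
  "184478674" → prefix "184478" already present; 3 new (6, 7, 4)
  "187454" → prefix "18" already present; 4 new (7, 4, 5, 4)
Total nodes = 7 + 6 + 0 + 4 + 3 + 4 = 24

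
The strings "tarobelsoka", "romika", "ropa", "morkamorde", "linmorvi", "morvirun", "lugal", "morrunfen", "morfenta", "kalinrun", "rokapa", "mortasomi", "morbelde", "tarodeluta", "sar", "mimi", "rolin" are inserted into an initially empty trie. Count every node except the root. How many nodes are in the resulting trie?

Trace insertions, counting only characters that open a new branch:
  "tarobelsoka" → 11 new (t, a, r, o, b, e, l, s, o, k, a)
  "romika" → 6 new (r, o, m, i, k, a)
  "ropa" → prefix "ro" already present; 2 new (p, a)
  "morkamorde" → 10 new (m, o, r, k, a, m, o, r, d, e)
  "linmorvi" → 8 new (l, i, n, m, o, r, v, i)
  "morvirun" → prefix "mor" already present; 5 new (v, i, r, u, n)
  "lugal" → prefix "l" already present; 4 new (u, g, a, l)
  "morrunfen" → prefix "mor" already present; 6 new (r, u, n, f, e, n)
  "morfenta" → prefix "mor" already present; 5 new (f, e, n, t, a)
  "kalinrun" → 8 new (k, a, l, i, n, r, u, n)
  "rokapa" → prefix "ro" already present; 4 new (k, a, p, a)
  "mortasomi" → prefix "mor" already present; 6 new (t, a, s, o, m, i)
  "morbelde" → prefix "mor" already present; 5 new (b, e, l, d, e)
  "tarodeluta" → prefix "taro" already present; 6 new (d, e, l, u, t, a)
  "sar" → 3 new (s, a, r)
  "mimi" → prefix "m" already present; 3 new (i, m, i)
  "rolin" → prefix "ro" already present; 3 new (l, i, n)
Total nodes = 11 + 6 + 2 + 10 + 8 + 5 + 4 + 6 + 5 + 8 + 4 + 6 + 5 + 6 + 3 + 3 + 3 = 95

95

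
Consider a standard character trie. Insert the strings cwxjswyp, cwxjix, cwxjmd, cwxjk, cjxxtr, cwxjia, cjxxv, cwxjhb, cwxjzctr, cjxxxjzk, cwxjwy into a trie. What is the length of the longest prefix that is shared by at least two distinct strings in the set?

5

The deepest shared node is where two words last agree before diverging.
e.g. "cwxjia" and "cwxjix" share the prefix "cwxji" of length 5; no pair shares a longer one.
Longest shared-prefix length: 5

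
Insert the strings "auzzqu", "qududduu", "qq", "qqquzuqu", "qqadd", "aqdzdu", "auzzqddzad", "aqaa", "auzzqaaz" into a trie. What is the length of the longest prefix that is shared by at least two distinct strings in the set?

Equivalently: take the maximum, over all pairs, of their longest common prefix length.
"auzzqaaz" and "auzzqddzad" agree on "auzzq" (5 characters) before diverging; nothing deeper is shared.
Longest shared-prefix length: 5

5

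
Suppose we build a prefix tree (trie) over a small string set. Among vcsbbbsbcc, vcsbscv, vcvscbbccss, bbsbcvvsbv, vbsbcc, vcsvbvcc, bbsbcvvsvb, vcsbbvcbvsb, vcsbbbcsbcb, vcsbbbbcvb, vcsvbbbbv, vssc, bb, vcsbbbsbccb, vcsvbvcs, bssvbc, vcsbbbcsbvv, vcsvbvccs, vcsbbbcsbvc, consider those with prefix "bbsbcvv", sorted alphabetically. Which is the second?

bbsbcvvsvb

Words with prefix "bbsbcvv", in lexicographic order: "bbsbcvvsbv", "bbsbcvvsvb"
The 2nd is bbsbcvvsvb.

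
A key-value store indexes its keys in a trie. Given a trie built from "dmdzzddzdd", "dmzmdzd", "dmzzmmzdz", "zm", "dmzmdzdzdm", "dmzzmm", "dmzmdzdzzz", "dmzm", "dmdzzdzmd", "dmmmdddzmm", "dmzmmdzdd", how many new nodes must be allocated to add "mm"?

2

Nothing in the trie begins with "m"; the whole of "mm" is new.
2 − 0 = 2 new nodes.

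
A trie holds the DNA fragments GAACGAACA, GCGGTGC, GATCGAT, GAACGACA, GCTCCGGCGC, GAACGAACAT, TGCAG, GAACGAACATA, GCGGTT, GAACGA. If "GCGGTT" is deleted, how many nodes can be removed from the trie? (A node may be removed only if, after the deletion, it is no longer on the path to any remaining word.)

1

After clearing the end-marker at "GCGGTT", prune upward until reaching a node still needed by another word.
The suffix "T" (1 node) is used only by "GCGGTT"; the node for "GCGGT" still has the child "G", so pruning stops there.
Nodes removed: 1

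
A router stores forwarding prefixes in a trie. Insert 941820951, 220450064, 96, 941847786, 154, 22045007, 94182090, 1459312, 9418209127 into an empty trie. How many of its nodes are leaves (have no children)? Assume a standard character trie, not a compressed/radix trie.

9

Leaves are exactly the stored words that no other stored word extends.
Those words: "1459312", "154", "220450064", "22045007", "94182090", "9418209127", "941820951", "941847786", "96"
Leaf count: 9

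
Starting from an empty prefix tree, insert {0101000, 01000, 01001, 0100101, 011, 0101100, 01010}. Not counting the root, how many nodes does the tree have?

16

Trie structure (* marks end of a word):
(root)
└─ 0
   └─ 1
      ├─ 0
      │  ├─ 0
      │  │  ├─ 0 *
      │  │  └─ 1 *
      │  │     └─ 0
      │  │        └─ 1 *
      │  └─ 1
      │     ├─ 0 *
      │     │  └─ 0
      │     │     └─ 0 *
      │     └─ 1
      │        └─ 0
      │           └─ 0 *
      └─ 1 *
Counting every labelled node above: 16.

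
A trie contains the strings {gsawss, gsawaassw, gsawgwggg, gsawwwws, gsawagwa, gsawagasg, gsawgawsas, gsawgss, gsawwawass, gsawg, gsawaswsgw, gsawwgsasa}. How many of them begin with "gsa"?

12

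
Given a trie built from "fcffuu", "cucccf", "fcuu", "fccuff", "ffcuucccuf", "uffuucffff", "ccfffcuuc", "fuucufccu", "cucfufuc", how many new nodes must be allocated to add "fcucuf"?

3

The longest prefix of "fcucuf" already in the trie is "fcu" (length 3).
New nodes needed: |"fcucuf"| − 3 = 6 − 3 = 3.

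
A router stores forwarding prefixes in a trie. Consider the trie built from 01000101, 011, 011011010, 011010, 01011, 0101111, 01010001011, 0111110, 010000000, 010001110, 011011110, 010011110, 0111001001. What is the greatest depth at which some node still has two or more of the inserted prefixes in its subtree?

The deepest shared node is where two words last agree before diverging.
e.g. "01000101" and "010001110" share the prefix "010001" of length 6; no pair shares a longer one.
Longest shared-prefix length: 6

6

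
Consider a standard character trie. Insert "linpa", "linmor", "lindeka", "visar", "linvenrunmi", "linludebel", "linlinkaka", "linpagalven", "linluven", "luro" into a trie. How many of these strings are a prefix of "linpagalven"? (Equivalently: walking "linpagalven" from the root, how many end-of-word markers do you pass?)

2

Walk "linpagalven" from the root; an end-of-word marker is hit whenever a stored word is a prefix of "linpagalven".
Prefixes of the query that are stored words: "linpa", "linpagalven"
Count: 2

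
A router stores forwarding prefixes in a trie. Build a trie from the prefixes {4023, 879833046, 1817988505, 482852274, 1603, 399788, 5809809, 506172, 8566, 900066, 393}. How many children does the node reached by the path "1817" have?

The children of the "1817" node are the distinct next characters among strings starting with "1817".
Characters that immediately follow "1817" among the stored strings: {9}.
That node has 1 child edge.

1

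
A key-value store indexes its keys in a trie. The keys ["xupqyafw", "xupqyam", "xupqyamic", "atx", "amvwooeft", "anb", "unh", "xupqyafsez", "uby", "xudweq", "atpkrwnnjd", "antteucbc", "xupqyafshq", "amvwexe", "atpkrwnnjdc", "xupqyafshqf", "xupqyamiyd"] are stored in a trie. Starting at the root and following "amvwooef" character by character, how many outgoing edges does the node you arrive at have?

Walk "amvwooef" from the root, arriving at one node.
Distinct next characters after "amvwooef": t.
That node has 1 child edge.

1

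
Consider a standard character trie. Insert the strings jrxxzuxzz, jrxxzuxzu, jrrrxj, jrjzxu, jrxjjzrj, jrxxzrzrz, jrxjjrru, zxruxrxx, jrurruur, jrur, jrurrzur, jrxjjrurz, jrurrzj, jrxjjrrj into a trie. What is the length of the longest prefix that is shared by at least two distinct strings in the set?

Equivalently: take the maximum, over all pairs, of their longest common prefix length.
e.g. "jrxxzuxzu" and "jrxxzuxzz" share the prefix "jrxxzuxz" of length 8; no pair shares a longer one.
Longest shared-prefix length: 8

8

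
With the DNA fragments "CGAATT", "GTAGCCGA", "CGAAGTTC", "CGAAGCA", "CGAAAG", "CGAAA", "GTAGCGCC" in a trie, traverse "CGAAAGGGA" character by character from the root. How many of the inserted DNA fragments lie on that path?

2

Walk "CGAAAGGGA" from the root; an end-of-word marker is hit whenever a stored word is a prefix of "CGAAAGGGA".
Prefixes of the query that are stored words: "CGAAA", "CGAAAG"
Count: 2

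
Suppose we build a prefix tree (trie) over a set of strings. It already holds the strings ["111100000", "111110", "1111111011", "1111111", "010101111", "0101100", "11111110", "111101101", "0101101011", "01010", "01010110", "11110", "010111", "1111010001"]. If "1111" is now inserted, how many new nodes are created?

0

"1111" is already a full path in the trie; only an end-marker is added.
No new nodes are needed: 0.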